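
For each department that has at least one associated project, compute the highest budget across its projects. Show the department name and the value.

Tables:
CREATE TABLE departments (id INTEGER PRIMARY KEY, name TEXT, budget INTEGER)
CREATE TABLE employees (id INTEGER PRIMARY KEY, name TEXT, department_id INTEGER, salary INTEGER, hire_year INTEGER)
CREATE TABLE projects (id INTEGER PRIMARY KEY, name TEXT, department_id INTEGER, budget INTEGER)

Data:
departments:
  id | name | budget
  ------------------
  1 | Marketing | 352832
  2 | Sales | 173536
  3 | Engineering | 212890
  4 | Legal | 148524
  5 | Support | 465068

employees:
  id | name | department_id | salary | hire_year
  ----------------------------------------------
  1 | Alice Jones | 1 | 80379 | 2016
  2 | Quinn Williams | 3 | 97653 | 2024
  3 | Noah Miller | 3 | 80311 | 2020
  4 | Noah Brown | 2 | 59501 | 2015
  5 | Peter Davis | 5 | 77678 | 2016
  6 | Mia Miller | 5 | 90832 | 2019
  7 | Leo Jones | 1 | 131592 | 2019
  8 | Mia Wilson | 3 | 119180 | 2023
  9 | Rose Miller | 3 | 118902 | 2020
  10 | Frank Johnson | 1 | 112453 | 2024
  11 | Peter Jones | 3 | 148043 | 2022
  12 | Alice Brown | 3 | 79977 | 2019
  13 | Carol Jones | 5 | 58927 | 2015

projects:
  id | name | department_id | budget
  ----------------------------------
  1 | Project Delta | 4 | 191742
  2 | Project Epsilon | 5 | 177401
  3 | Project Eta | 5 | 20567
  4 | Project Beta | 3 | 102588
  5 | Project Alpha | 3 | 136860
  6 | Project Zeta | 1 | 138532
SELECT p.name, MAX(c.budget) AS max_budget FROM projects c JOIN departments p ON c.department_id = p.id GROUP BY p.id, p.name

Execution result:
name | max_budget
Marketing | 138532
Engineering | 136860
Legal | 191742
Support | 177401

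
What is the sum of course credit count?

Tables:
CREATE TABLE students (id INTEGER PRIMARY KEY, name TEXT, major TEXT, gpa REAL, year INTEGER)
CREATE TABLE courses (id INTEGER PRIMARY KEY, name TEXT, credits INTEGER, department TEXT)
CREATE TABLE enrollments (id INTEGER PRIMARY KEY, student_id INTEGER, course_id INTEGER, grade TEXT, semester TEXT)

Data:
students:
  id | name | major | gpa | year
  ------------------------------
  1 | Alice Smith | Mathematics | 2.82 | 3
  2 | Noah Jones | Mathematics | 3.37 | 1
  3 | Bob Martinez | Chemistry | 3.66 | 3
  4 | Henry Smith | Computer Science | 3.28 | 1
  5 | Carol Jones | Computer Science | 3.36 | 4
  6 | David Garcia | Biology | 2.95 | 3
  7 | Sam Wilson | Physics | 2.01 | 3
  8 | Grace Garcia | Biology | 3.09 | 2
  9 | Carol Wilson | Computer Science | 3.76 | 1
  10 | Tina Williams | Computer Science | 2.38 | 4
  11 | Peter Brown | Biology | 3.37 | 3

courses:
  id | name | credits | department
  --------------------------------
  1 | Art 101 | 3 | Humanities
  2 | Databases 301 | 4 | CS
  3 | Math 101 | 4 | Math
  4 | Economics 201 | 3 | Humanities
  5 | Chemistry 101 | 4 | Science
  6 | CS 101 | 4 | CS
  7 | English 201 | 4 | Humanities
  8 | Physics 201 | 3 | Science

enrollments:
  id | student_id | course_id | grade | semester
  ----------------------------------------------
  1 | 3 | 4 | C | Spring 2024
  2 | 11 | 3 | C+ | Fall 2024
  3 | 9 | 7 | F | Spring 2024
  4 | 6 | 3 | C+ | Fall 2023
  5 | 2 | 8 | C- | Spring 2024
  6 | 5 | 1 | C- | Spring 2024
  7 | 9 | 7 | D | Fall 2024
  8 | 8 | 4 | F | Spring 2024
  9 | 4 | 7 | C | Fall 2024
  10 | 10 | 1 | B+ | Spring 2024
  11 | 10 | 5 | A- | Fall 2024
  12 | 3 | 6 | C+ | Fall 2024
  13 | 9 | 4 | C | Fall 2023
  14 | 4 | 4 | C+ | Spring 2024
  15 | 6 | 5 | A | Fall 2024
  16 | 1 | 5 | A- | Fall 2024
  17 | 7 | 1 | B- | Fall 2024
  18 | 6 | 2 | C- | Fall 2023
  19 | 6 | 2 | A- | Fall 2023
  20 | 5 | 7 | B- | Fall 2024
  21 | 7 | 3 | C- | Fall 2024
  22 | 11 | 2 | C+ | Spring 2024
SELECT SUM(credits) FROM courses

Execution result:
29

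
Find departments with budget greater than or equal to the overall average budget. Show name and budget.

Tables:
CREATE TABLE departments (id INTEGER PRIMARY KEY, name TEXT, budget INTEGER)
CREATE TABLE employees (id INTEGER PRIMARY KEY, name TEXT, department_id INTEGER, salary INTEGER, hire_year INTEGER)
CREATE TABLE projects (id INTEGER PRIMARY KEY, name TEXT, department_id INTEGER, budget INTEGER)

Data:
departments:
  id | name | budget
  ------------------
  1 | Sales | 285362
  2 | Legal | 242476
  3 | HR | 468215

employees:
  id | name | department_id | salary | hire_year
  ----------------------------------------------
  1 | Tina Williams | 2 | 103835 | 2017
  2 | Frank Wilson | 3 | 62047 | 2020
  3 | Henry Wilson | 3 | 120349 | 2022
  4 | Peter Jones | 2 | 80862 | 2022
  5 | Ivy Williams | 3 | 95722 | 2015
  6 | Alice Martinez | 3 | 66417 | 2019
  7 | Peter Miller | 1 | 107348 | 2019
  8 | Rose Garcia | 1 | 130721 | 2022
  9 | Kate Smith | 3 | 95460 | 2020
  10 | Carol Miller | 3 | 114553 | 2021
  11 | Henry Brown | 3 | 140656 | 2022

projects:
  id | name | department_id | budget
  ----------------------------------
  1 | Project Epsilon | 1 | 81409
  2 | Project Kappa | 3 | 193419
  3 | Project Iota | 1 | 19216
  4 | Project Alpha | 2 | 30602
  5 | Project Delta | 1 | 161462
SELECT name, budget FROM departments WHERE budget >= (SELECT AVG(budget) FROM departments)

Execution result:
name | budget
HR | 468215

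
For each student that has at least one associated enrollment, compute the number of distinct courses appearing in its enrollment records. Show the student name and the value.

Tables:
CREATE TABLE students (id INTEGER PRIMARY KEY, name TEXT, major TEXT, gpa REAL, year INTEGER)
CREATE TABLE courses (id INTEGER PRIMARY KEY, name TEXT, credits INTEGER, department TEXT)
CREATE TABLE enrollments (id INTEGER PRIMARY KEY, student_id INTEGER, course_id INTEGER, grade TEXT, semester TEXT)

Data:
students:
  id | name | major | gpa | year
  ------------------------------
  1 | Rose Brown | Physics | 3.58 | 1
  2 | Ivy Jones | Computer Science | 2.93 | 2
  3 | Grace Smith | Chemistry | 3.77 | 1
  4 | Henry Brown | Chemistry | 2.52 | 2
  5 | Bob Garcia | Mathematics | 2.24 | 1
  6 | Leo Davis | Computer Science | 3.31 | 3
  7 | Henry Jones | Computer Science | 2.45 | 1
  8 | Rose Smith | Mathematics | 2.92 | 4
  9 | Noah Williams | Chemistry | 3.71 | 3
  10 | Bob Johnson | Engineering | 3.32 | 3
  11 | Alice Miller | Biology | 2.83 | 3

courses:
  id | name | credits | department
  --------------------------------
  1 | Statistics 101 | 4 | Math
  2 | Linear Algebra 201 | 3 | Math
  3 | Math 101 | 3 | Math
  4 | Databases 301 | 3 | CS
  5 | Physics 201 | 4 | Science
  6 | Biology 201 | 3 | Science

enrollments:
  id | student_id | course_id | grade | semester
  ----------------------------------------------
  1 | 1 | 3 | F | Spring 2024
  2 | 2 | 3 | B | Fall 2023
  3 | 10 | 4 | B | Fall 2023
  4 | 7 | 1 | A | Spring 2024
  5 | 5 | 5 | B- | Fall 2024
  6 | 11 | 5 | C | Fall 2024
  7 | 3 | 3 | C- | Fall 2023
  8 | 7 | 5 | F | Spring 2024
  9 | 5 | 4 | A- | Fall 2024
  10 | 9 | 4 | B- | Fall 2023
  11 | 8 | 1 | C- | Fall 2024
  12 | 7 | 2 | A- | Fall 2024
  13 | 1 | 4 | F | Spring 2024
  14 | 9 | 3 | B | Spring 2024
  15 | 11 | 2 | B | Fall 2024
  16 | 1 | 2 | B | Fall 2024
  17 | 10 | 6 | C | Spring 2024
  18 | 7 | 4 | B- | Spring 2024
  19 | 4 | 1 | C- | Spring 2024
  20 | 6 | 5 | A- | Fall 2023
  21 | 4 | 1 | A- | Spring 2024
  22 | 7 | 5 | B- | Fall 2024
SELECT p.name, COUNT(DISTINCT c.course_id) AS distinct_course_count FROM enrollments c JOIN students p ON c.student_id = p.id GROUP BY p.id, p.name

Execution result:
name | distinct_course_count
Rose Brown | 3
Ivy Jones | 1
Grace Smith | 1
Henry Brown | 1
Bob Garcia | 2
Leo Davis | 1
Henry Jones | 4
Rose Smith | 1
Noah Williams | 2
Bob Johnson | 2
Alice Miller | 2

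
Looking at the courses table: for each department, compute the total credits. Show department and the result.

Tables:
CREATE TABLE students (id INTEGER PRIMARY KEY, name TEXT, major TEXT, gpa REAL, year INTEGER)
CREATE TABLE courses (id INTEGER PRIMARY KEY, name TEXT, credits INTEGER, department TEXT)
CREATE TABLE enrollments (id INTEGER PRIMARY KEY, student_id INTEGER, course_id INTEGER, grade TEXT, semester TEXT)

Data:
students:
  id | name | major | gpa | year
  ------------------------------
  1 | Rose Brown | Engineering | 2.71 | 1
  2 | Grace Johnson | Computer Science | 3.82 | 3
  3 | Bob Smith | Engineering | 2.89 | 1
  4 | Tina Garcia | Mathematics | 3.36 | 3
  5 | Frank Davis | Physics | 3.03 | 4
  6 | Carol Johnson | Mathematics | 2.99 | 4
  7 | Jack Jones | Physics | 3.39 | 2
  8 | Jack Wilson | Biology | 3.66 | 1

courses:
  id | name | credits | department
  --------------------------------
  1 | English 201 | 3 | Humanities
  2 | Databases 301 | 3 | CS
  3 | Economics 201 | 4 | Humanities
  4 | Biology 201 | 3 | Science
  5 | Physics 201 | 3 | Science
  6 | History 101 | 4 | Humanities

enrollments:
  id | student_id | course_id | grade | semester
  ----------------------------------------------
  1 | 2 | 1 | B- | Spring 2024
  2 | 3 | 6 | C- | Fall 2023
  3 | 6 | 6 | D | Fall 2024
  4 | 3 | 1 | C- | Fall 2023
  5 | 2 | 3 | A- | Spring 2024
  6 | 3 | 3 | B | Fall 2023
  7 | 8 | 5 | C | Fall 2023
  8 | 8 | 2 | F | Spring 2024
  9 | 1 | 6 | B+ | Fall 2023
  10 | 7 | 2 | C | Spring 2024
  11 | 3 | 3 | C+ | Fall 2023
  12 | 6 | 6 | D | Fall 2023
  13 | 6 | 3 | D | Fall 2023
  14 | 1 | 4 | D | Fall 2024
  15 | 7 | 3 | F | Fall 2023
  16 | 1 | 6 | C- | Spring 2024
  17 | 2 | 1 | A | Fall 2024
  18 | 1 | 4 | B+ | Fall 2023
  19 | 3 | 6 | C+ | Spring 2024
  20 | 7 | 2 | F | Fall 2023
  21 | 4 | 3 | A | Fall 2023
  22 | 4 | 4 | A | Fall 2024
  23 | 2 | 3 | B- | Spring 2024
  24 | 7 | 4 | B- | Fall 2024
SELECT department, SUM(credits) AS sum_credits FROM courses GROUP BY department

Execution result:
department | sum_credits
CS | 3
Humanities | 11
Science | 6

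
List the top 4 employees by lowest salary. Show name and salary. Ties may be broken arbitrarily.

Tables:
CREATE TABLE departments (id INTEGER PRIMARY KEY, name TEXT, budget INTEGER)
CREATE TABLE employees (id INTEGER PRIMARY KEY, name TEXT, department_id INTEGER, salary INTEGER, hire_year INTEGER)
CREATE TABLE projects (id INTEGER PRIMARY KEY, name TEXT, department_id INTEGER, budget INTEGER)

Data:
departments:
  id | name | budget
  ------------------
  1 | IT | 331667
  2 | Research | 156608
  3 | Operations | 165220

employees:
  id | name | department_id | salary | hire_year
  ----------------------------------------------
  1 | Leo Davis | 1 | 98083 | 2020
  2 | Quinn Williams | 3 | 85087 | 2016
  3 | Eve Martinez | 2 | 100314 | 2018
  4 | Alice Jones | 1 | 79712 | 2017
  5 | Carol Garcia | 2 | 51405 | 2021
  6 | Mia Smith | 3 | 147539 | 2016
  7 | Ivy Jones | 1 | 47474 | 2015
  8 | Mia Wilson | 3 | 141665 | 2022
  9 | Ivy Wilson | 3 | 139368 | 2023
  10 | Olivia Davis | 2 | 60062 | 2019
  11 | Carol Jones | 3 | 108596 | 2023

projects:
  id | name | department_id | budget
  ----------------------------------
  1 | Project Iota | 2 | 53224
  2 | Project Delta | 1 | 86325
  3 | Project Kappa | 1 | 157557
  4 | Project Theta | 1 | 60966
SELECT name, salary FROM employees ORDER BY salary ASC LIMIT 4

Execution result:
name | salary
Ivy Jones | 47474
Carol Garcia | 51405
Olivia Davis | 60062
Alice Jones | 79712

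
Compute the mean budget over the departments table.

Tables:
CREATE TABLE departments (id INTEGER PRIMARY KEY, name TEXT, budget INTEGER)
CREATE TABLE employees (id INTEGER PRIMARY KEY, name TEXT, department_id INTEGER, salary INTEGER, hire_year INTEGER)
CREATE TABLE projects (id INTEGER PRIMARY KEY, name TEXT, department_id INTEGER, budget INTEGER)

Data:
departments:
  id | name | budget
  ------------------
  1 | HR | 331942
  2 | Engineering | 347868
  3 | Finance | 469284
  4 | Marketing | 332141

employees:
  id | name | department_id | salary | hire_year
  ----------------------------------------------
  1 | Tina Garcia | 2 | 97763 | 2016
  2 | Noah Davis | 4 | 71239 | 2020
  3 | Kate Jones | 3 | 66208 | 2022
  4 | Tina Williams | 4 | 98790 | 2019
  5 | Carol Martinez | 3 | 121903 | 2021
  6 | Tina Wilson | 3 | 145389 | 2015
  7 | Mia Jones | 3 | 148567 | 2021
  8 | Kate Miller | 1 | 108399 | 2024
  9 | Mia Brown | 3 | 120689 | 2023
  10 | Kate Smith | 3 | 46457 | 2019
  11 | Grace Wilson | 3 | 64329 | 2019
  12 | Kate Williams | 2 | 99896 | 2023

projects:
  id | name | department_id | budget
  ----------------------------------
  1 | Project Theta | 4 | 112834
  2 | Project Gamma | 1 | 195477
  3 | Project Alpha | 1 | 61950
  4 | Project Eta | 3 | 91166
SELECT AVG(budget) FROM departments

Execution result:
370308.75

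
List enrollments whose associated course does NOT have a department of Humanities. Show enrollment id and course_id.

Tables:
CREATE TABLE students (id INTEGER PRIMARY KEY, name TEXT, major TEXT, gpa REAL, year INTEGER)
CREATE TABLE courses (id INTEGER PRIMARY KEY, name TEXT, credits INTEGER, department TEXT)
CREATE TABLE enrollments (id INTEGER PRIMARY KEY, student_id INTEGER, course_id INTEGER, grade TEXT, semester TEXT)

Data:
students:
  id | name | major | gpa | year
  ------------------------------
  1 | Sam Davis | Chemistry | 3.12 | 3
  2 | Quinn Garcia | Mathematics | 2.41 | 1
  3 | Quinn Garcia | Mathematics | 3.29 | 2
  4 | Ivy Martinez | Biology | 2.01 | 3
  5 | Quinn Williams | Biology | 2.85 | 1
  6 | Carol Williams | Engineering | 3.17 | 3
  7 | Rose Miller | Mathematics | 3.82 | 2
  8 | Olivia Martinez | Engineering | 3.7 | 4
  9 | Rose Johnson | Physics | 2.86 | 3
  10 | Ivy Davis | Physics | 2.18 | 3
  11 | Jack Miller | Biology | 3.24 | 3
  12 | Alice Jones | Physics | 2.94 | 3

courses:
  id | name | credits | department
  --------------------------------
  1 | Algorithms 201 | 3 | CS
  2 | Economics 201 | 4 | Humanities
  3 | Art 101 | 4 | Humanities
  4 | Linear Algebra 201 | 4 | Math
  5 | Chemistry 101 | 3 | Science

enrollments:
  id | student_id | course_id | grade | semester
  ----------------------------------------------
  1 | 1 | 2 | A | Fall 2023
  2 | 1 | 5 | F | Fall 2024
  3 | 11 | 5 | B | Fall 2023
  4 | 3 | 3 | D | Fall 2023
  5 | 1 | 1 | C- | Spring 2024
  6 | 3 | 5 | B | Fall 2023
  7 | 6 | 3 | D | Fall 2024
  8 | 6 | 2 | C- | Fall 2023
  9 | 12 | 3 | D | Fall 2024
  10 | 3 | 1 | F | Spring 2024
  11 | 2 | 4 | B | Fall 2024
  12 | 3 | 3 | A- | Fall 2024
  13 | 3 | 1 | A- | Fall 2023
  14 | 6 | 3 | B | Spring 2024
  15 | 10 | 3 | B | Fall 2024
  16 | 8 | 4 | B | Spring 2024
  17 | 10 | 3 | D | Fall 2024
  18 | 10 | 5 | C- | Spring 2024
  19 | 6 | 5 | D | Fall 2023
SELECT id, course_id FROM enrollments WHERE course_id NOT IN (SELECT id FROM courses WHERE department = 'Humanities')

Execution result:
id | course_id
2 | 5
3 | 5
5 | 1
6 | 5
10 | 1
11 | 4
13 | 1
16 | 4
18 | 5
19 | 5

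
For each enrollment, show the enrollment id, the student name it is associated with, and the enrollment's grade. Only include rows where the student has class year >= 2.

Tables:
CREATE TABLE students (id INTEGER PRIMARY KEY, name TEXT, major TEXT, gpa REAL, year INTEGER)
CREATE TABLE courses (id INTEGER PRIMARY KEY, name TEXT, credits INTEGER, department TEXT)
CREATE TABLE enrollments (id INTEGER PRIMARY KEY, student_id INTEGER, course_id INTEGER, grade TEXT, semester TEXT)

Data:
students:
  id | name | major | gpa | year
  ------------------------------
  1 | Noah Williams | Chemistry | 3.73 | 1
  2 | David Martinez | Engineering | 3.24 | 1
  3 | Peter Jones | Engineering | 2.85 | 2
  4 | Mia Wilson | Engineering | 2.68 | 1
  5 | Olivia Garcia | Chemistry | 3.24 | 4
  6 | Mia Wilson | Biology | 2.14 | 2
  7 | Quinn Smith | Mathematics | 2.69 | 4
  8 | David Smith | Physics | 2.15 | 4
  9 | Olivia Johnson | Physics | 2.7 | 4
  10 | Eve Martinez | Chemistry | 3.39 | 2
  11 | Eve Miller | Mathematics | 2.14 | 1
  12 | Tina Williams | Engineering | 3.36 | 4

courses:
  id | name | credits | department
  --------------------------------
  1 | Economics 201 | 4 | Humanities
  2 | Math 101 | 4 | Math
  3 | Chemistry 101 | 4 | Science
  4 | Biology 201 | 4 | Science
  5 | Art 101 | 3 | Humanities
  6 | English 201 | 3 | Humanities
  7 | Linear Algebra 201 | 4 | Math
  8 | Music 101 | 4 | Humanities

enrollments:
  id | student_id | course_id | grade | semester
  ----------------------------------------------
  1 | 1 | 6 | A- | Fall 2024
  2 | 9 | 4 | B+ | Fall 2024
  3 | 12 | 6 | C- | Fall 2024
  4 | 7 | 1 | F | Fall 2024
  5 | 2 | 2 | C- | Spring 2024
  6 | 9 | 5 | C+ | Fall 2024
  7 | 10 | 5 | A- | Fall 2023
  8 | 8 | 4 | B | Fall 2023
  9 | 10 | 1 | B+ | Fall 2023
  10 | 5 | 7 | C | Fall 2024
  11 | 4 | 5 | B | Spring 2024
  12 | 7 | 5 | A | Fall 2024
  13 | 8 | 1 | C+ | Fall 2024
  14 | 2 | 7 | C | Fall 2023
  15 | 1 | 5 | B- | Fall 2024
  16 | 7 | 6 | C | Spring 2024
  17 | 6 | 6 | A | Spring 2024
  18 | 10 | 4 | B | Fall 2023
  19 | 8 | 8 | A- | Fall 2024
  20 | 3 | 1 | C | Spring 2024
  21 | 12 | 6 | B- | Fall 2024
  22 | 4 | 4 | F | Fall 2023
SELECT c.id, p.name AS student, c.grade FROM enrollments c JOIN students p ON c.student_id = p.id WHERE p.year >= 2

Execution result:
id | student | grade
2 | Olivia Johnson | B+
3 | Tina Williams | C-
4 | Quinn Smith | F
6 | Olivia Johnson | C+
7 | Eve Martinez | A-
8 | David Smith | B
9 | Eve Martinez | B+
10 | Olivia Garcia | C
12 | Quinn Smith | A
13 | David Smith | C+
16 | Quinn Smith | C
17 | Mia Wilson | A
18 | Eve Martinez | B
19 | David Smith | A-
20 | Peter Jones | C
21 | Tina Williams | B-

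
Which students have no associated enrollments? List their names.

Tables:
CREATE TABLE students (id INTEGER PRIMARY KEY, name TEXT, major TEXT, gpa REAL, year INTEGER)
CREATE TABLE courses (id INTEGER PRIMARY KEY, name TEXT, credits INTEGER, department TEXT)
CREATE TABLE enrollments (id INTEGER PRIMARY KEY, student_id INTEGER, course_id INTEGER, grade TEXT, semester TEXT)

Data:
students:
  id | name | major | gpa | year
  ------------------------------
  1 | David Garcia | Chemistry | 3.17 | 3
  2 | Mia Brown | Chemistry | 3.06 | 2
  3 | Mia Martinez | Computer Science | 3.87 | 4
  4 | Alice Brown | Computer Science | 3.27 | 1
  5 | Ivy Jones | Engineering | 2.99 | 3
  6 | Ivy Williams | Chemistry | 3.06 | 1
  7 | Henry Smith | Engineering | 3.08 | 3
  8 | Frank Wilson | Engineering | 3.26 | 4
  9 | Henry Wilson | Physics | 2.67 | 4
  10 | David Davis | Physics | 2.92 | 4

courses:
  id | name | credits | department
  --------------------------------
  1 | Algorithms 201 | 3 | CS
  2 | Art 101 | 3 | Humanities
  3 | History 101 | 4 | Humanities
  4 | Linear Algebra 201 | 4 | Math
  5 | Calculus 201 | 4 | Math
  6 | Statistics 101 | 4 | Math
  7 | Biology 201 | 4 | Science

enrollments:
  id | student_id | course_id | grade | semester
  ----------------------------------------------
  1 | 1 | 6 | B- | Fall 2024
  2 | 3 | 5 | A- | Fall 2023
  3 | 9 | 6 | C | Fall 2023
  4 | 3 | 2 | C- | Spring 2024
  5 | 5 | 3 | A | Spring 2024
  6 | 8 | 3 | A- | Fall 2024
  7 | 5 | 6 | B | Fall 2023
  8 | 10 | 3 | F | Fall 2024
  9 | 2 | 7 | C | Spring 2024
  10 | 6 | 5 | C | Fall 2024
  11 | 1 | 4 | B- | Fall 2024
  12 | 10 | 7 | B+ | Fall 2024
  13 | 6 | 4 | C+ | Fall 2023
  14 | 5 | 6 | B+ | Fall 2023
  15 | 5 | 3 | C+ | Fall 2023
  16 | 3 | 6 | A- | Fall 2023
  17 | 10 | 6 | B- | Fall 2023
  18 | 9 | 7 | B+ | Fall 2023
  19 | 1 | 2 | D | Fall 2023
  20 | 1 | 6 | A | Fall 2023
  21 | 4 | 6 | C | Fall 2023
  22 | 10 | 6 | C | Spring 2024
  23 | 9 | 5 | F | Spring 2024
SELECT p.name FROM students p LEFT JOIN enrollments c ON c.student_id = p.id WHERE c.id IS NULL

Execution result:
Henry Smith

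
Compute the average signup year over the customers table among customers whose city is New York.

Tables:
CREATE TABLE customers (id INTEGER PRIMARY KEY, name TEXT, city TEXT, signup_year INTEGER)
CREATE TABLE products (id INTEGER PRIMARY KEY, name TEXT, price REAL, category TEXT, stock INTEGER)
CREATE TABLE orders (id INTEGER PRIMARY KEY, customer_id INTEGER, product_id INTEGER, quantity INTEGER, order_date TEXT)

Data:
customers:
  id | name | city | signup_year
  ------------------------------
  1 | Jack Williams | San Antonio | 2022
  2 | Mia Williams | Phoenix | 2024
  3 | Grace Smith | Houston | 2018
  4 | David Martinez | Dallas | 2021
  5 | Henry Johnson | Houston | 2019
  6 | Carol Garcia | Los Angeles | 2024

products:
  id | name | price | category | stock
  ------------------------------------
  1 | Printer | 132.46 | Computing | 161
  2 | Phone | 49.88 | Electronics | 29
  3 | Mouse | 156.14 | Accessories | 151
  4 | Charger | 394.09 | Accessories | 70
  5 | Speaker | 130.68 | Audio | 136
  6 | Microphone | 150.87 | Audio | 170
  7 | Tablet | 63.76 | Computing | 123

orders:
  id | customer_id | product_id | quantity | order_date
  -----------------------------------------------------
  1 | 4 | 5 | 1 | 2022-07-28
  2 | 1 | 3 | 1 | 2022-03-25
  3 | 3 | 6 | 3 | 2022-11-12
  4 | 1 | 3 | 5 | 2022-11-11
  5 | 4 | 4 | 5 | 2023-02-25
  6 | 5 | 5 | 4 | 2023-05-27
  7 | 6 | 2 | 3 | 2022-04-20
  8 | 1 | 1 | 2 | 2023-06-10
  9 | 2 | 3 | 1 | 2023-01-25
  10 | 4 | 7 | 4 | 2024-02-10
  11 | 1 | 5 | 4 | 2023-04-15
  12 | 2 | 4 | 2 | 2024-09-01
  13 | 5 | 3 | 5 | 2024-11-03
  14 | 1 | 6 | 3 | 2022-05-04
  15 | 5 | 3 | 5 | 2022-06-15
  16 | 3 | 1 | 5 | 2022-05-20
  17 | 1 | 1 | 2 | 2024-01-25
SELECT AVG(signup_year) FROM customers WHERE city = 'New York'

Execution result:
NULL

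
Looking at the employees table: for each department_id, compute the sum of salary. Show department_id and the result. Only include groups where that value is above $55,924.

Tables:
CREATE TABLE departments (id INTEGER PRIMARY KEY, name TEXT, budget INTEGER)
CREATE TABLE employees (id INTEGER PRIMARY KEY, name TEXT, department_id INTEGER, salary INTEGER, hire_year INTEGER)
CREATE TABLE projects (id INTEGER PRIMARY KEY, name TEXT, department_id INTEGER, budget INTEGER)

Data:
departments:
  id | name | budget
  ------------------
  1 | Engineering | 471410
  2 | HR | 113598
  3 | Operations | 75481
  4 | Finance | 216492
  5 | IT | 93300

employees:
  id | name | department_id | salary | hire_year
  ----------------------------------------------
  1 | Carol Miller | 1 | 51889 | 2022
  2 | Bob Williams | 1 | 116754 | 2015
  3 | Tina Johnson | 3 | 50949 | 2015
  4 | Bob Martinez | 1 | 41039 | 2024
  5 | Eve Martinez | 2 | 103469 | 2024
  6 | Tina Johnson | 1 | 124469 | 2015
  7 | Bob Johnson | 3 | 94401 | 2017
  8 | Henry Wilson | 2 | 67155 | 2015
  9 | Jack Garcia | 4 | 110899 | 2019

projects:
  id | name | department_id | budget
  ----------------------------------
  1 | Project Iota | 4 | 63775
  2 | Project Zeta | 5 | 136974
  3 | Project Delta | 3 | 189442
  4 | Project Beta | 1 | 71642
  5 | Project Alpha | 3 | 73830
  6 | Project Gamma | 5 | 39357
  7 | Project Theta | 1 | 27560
SELECT department_id, SUM(salary) AS sum_salary FROM employees GROUP BY department_id HAVING SUM(salary) > 55924

Execution result:
department_id | sum_salary
1 | 334151
2 | 170624
3 | 145350
4 | 110899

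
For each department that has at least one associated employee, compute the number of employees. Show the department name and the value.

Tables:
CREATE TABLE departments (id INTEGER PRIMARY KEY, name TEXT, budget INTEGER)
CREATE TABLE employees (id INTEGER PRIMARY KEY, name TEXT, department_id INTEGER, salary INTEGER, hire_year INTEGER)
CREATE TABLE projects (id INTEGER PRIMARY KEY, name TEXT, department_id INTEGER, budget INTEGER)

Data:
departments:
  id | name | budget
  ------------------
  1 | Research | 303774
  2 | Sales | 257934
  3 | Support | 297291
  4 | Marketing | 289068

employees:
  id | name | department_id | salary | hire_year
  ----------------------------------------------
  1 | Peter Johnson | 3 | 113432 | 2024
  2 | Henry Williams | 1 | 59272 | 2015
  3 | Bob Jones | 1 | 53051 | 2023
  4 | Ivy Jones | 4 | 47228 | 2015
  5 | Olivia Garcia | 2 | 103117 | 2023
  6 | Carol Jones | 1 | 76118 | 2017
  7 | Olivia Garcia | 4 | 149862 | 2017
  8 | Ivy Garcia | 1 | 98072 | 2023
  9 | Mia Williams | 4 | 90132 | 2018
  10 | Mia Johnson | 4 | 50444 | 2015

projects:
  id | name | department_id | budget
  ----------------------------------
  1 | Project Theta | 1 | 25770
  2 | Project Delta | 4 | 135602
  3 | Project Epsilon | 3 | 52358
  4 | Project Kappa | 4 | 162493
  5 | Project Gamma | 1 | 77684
SELECT p.name, COUNT(*) AS n FROM employees c JOIN departments p ON c.department_id = p.id GROUP BY p.id, p.name

Execution result:
name | n
Research | 4
Sales | 1
Support | 1
Marketing | 4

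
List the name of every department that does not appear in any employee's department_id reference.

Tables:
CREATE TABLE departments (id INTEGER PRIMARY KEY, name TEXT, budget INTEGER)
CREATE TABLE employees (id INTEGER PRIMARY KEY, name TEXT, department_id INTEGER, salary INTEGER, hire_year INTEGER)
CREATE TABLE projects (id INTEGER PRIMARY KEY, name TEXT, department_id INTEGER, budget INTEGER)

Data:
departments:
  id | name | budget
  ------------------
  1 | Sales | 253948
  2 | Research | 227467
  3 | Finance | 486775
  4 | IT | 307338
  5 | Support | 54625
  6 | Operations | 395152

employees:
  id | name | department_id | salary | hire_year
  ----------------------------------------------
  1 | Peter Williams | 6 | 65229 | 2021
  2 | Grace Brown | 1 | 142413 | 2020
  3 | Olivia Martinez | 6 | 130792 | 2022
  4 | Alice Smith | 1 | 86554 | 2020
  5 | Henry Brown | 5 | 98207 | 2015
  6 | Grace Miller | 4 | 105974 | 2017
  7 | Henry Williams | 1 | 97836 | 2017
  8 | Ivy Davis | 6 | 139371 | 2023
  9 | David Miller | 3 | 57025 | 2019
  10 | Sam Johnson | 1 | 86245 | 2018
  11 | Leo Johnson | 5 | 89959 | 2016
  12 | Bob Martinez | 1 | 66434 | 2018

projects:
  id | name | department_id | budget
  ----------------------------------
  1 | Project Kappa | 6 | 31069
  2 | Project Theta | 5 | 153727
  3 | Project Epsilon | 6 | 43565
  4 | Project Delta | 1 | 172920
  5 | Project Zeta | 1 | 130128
SELECT p.name FROM departments p LEFT JOIN employees c ON c.department_id = p.id WHERE c.id IS NULL

Execution result:
Research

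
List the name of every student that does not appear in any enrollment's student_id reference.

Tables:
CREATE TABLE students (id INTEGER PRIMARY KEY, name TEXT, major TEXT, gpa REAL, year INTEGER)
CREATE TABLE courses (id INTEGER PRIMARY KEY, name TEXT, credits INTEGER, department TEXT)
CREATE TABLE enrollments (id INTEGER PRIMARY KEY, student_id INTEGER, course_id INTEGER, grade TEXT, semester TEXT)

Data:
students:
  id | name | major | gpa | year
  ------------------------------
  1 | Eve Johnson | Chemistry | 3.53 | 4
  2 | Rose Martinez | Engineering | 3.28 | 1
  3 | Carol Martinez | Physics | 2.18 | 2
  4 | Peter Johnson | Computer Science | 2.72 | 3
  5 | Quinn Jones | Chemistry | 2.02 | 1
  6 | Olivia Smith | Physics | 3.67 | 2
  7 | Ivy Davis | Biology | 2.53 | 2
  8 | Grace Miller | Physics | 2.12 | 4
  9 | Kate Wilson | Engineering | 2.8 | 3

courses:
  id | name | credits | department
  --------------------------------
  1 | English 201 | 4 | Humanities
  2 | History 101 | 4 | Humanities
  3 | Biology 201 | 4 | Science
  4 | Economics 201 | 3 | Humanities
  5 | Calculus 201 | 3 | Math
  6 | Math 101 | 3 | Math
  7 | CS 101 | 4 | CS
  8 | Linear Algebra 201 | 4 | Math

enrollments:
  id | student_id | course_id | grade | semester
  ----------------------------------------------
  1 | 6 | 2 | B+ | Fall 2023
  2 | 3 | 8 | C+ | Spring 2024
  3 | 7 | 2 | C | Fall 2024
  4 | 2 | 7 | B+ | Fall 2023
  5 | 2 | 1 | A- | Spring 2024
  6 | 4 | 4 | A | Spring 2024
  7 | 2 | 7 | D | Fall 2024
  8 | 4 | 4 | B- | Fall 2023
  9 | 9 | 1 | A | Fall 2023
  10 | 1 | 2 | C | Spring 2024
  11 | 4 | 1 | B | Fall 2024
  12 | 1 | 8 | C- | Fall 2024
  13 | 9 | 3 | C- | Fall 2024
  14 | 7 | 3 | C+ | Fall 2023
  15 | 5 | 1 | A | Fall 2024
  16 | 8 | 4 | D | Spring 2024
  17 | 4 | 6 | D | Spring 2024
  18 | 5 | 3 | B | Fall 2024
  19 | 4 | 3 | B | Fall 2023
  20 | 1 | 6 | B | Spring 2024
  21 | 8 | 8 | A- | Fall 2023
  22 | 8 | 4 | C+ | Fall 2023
SELECT p.name FROM students p LEFT JOIN enrollments c ON c.student_id = p.id WHERE c.id IS NULL

Execution result:
(no rows)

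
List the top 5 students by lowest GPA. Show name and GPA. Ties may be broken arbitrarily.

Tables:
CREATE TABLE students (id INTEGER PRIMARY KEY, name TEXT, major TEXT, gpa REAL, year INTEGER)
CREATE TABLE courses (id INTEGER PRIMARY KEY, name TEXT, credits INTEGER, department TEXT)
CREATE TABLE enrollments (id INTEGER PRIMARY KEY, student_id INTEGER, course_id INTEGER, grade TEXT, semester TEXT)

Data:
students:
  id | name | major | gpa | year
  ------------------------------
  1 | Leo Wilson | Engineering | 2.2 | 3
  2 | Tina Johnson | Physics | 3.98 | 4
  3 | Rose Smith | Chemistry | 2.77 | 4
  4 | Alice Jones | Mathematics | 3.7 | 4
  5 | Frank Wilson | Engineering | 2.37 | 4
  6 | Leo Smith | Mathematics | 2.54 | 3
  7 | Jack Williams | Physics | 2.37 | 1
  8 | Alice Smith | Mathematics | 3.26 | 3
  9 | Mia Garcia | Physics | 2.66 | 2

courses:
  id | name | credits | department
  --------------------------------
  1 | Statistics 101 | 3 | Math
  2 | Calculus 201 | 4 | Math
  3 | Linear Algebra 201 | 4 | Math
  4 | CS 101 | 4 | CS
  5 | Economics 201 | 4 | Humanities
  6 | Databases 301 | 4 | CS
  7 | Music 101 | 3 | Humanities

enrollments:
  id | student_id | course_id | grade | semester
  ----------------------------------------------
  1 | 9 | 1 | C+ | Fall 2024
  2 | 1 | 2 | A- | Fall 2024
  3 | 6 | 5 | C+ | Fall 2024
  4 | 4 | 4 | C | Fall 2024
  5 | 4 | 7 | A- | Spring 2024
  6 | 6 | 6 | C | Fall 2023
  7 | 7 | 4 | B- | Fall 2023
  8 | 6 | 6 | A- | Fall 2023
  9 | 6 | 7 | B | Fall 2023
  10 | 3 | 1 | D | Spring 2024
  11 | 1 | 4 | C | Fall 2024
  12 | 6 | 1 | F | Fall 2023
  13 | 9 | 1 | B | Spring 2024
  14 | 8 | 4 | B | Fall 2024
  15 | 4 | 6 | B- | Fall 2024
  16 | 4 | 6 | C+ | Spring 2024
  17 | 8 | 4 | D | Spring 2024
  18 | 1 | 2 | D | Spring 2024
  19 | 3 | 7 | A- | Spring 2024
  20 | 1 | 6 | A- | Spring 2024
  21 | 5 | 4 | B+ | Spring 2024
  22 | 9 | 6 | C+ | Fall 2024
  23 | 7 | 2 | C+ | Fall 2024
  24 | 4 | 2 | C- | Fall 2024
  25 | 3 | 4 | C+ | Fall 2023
SELECT name, gpa FROM students ORDER BY gpa ASC LIMIT 5

Execution result:
name | gpa
Leo Wilson | 2.20
Frank Wilson | 2.37
Jack Williams | 2.37
Leo Smith | 2.54
Mia Garcia | 2.66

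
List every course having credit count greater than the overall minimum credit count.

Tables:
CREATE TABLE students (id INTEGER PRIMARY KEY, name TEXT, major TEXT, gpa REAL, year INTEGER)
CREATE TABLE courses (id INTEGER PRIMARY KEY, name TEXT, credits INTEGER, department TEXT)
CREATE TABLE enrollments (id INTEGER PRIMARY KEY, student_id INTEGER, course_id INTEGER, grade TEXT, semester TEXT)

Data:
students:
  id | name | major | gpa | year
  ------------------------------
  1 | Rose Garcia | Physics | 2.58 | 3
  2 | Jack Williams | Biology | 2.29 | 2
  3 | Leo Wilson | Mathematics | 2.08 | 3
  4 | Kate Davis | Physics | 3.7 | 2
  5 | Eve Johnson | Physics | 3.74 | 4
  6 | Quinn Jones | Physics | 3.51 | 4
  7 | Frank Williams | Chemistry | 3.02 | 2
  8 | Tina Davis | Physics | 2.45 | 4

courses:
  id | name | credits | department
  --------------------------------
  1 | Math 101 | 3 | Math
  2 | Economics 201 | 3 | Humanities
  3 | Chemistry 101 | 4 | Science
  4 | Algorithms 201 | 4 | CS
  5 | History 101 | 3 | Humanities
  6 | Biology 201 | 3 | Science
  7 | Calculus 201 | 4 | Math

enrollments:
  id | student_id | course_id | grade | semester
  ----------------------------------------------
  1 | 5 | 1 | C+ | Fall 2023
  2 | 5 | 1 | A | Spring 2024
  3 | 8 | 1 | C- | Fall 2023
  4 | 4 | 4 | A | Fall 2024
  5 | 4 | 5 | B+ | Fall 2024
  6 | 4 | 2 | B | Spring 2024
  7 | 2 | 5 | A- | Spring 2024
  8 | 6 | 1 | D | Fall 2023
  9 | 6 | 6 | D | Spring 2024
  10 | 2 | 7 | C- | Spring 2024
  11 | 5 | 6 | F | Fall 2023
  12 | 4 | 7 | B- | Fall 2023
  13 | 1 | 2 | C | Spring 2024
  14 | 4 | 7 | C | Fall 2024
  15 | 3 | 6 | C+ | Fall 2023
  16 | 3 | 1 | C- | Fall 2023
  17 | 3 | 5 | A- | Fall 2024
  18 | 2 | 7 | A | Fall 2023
SELECT name, credits FROM courses WHERE credits > (SELECT MIN(credits) FROM courses)

Execution result:
name | credits
Chemistry 101 | 4
Algorithms 201 | 4
Calculus 201 | 4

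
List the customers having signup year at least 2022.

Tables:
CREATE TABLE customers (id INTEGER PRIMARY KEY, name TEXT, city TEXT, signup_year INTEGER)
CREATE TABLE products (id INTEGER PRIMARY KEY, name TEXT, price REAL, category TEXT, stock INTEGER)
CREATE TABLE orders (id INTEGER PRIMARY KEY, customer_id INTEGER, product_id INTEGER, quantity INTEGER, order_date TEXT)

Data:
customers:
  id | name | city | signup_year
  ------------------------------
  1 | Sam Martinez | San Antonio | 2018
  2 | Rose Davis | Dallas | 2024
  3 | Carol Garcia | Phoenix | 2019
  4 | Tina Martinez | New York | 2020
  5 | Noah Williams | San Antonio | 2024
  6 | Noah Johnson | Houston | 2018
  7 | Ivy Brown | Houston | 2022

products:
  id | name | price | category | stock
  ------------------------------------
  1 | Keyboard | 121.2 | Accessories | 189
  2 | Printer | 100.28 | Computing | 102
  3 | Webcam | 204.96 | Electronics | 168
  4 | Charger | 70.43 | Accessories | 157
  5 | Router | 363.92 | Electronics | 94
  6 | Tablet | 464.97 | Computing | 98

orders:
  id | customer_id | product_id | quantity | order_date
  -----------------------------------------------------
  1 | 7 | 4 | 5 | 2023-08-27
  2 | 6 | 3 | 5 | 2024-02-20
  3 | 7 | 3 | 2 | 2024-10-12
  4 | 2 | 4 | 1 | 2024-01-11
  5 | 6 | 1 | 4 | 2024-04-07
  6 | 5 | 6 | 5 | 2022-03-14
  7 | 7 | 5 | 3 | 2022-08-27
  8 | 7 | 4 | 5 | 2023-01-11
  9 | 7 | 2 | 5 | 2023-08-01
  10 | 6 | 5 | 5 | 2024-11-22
SELECT name, signup_year FROM customers WHERE signup_year >= 2022

Execution result:
name | signup_year
Rose Davis | 2024
Noah Williams | 2024
Ivy Brown | 2022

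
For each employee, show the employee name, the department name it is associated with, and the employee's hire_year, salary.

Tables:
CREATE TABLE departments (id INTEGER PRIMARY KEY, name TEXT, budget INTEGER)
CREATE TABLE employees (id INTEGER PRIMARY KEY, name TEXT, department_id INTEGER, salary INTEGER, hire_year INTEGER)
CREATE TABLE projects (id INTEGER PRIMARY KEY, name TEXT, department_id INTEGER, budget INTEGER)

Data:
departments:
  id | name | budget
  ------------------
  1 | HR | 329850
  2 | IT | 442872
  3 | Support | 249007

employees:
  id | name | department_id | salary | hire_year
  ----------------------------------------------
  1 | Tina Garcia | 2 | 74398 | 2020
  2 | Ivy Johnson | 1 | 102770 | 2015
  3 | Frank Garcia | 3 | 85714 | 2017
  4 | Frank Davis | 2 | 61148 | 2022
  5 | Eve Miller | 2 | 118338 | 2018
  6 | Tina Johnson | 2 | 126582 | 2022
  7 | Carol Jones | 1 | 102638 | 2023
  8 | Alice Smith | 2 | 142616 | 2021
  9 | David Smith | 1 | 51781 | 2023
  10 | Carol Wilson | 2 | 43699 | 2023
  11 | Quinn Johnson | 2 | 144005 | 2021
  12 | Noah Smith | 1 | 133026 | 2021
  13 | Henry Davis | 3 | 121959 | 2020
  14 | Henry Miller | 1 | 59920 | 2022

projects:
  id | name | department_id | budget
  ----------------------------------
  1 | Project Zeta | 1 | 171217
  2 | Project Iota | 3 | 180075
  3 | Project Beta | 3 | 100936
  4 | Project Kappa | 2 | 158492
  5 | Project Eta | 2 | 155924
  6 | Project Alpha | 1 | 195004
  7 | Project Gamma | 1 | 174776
SELECT c.name, p.name AS department, c.hire_year, c.salary FROM employees c JOIN departments p ON c.department_id = p.id

Execution result:
name | department | hire_year | salary
Tina Garcia | IT | 2020 | 74398
Ivy Johnson | HR | 2015 | 102770
Frank Garcia | Support | 2017 | 85714
Frank Davis | IT | 2022 | 61148
Eve Miller | IT | 2018 | 118338
Tina Johnson | IT | 2022 | 126582
Carol Jones | HR | 2023 | 102638
Alice Smith | IT | 2021 | 142616
David Smith | HR | 2023 | 51781
Carol Wilson | IT | 2023 | 43699
Quinn Johnson | IT | 2021 | 144005
Noah Smith | HR | 2021 | 133026
Henry Davis | Support | 2020 | 121959
Henry Miller | HR | 2022 | 59920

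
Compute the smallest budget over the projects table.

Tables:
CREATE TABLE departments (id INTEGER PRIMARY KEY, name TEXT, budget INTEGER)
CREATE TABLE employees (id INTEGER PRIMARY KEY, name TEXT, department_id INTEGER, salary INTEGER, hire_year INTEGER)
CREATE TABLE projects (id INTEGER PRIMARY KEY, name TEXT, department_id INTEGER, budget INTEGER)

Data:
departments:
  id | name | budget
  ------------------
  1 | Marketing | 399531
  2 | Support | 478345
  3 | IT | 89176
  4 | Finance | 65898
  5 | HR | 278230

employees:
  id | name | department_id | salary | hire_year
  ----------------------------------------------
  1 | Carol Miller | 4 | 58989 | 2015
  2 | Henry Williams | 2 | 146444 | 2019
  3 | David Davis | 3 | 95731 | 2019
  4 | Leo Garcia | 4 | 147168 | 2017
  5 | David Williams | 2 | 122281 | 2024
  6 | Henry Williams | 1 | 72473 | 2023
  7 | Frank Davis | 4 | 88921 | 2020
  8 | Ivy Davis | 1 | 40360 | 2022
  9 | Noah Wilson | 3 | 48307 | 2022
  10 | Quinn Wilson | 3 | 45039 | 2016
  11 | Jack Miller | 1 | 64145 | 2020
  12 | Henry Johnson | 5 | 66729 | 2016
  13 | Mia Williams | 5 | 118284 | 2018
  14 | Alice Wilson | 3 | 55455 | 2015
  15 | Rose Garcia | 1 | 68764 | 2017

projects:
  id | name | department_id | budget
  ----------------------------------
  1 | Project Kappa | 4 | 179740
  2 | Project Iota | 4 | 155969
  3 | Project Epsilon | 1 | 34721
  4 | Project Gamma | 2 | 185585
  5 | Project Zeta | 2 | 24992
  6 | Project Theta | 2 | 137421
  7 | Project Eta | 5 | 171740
SELECT MIN(budget) FROM projects

Execution result:
24992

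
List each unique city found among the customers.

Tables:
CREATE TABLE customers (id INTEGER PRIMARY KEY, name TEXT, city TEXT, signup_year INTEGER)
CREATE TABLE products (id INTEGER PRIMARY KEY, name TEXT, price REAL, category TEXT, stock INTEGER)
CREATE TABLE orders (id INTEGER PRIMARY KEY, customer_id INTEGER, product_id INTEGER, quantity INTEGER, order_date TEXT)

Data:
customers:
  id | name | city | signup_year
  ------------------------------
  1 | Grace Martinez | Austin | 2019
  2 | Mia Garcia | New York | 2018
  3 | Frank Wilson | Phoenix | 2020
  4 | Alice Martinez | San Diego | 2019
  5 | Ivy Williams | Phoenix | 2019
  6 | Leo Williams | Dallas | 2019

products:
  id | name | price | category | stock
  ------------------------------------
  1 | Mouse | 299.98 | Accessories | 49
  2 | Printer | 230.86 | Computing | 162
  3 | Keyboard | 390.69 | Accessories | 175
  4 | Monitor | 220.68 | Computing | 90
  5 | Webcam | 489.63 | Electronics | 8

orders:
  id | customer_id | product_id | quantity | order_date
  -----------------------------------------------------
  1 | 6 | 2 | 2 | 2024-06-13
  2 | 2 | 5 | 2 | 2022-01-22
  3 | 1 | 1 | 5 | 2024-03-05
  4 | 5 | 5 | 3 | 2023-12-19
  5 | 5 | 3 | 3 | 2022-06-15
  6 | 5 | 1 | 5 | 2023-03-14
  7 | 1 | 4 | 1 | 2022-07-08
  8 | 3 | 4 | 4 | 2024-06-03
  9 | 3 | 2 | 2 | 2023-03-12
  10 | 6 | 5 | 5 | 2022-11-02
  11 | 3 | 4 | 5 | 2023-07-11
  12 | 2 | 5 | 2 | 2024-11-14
SELECT DISTINCT city FROM customers

Execution result:
city
Austin
New York
Phoenix
San Diego
Dallas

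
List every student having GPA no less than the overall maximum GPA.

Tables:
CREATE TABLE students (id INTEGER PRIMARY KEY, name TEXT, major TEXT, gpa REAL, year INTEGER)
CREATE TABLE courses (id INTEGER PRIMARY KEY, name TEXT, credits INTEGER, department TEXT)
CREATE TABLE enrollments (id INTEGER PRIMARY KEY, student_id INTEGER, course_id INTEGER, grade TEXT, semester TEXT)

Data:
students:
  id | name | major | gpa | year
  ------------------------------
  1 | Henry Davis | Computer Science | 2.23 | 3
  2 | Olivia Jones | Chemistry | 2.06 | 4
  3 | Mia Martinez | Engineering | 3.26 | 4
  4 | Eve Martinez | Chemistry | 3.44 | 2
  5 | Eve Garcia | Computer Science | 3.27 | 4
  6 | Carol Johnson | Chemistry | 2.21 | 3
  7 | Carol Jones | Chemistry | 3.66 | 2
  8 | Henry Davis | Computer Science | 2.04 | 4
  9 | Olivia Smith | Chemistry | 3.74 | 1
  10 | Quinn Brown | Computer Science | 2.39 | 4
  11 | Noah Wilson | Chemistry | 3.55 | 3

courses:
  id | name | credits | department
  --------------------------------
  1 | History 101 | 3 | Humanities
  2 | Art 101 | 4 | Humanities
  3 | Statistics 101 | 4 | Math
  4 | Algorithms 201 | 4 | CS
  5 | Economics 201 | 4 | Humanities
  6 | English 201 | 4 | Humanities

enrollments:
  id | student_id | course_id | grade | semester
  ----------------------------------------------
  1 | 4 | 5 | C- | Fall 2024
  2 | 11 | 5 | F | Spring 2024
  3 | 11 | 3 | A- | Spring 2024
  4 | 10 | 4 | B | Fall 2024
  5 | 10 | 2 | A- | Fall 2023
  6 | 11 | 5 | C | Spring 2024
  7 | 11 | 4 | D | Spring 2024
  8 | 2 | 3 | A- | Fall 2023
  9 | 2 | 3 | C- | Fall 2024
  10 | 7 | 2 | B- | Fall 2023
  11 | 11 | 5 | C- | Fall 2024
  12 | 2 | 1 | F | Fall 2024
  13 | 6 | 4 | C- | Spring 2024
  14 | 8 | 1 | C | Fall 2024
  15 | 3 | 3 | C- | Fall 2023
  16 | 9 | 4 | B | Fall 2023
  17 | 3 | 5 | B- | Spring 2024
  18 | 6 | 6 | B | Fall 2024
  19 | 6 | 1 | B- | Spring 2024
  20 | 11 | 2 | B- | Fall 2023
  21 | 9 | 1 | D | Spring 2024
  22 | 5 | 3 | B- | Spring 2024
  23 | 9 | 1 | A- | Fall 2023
SELECT name, gpa FROM students WHERE gpa >= (SELECT MAX(gpa) FROM students)

Execution result:
name | gpa
Olivia Smith | 3.74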